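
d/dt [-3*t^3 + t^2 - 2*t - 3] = -9*t^2 + 2*t - 2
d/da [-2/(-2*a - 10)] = -1/(a + 5)^2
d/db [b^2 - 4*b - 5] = 2*b - 4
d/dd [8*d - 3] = 8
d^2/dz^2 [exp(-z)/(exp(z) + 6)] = ((exp(z) + 6)^2 + (exp(z) + 6)*exp(z) + 2*exp(2*z))*exp(-z)/(exp(z) + 6)^3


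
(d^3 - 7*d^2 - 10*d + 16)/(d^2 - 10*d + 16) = (d^2 + d - 2)/(d - 2)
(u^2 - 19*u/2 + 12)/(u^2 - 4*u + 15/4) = 2*(u - 8)/(2*u - 5)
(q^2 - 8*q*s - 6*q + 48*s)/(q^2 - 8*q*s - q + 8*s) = (q - 6)/(q - 1)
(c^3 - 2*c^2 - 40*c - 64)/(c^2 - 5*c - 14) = (c^2 - 4*c - 32)/(c - 7)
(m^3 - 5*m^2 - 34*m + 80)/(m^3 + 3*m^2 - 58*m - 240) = (m - 2)/(m + 6)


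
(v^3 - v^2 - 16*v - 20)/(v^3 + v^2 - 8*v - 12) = (v - 5)/(v - 3)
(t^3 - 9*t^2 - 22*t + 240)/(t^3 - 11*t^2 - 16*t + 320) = (t - 6)/(t - 8)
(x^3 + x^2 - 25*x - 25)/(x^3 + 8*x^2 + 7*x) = (x^2 - 25)/(x*(x + 7))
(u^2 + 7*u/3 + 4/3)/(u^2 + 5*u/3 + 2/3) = (3*u + 4)/(3*u + 2)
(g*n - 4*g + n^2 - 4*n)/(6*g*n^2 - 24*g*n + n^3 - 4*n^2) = (g + n)/(n*(6*g + n))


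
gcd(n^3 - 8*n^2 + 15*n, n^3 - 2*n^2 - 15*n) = n^2 - 5*n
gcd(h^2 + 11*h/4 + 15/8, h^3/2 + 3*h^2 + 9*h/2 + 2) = 1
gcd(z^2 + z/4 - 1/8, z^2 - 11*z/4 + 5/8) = z - 1/4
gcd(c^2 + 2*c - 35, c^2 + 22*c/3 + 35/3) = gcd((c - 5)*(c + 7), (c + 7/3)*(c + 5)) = 1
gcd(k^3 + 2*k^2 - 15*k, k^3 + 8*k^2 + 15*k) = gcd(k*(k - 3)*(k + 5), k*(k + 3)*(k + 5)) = k^2 + 5*k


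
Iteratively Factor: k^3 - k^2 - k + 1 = (k - 1)*(k^2 - 1) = (k - 1)*(k + 1)*(k - 1)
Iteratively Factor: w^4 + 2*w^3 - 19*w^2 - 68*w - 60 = (w + 3)*(w^3 - w^2 - 16*w - 20) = (w - 5)*(w + 3)*(w^2 + 4*w + 4) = (w - 5)*(w + 2)*(w + 3)*(w + 2)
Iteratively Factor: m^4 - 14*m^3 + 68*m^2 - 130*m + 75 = (m - 3)*(m^3 - 11*m^2 + 35*m - 25) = (m - 3)*(m - 1)*(m^2 - 10*m + 25) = (m - 5)*(m - 3)*(m - 1)*(m - 5)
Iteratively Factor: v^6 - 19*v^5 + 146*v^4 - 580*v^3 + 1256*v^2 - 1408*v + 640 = (v - 4)*(v^5 - 15*v^4 + 86*v^3 - 236*v^2 + 312*v - 160) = (v - 4)*(v - 2)*(v^4 - 13*v^3 + 60*v^2 - 116*v + 80) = (v - 5)*(v - 4)*(v - 2)*(v^3 - 8*v^2 + 20*v - 16) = (v - 5)*(v - 4)*(v - 2)^2*(v^2 - 6*v + 8) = (v - 5)*(v - 4)*(v - 2)^3*(v - 4)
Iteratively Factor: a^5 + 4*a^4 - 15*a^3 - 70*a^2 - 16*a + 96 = (a - 1)*(a^4 + 5*a^3 - 10*a^2 - 80*a - 96) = (a - 1)*(a + 3)*(a^3 + 2*a^2 - 16*a - 32) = (a - 1)*(a + 2)*(a + 3)*(a^2 - 16) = (a - 4)*(a - 1)*(a + 2)*(a + 3)*(a + 4)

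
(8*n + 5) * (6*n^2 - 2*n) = 48*n^3 + 14*n^2 - 10*n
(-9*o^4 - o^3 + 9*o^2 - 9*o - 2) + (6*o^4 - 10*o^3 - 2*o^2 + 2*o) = -3*o^4 - 11*o^3 + 7*o^2 - 7*o - 2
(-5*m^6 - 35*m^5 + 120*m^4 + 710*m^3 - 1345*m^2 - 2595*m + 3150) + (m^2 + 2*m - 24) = -5*m^6 - 35*m^5 + 120*m^4 + 710*m^3 - 1344*m^2 - 2593*m + 3126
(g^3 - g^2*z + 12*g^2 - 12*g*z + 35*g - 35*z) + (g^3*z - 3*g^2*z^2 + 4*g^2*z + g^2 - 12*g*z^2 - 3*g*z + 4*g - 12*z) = g^3*z + g^3 - 3*g^2*z^2 + 3*g^2*z + 13*g^2 - 12*g*z^2 - 15*g*z + 39*g - 47*z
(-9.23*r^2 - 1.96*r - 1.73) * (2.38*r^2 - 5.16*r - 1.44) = -21.9674*r^4 + 42.962*r^3 + 19.2874*r^2 + 11.7492*r + 2.4912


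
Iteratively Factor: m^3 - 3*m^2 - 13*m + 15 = (m - 1)*(m^2 - 2*m - 15) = (m - 1)*(m + 3)*(m - 5)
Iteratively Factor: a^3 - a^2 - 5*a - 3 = (a + 1)*(a^2 - 2*a - 3) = (a - 3)*(a + 1)*(a + 1)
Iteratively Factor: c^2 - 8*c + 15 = (c - 5)*(c - 3)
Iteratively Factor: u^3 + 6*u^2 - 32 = (u - 2)*(u^2 + 8*u + 16) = (u - 2)*(u + 4)*(u + 4)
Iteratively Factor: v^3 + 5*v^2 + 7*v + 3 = (v + 1)*(v^2 + 4*v + 3) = (v + 1)^2*(v + 3)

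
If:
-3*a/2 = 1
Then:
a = -2/3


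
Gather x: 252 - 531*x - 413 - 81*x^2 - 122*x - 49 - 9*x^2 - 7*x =-90*x^2 - 660*x - 210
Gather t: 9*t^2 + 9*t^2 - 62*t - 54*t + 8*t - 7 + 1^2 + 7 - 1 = 18*t^2 - 108*t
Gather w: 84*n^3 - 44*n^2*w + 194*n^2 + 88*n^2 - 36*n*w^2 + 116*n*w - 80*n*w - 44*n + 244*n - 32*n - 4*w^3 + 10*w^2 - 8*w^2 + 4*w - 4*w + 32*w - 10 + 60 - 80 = 84*n^3 + 282*n^2 + 168*n - 4*w^3 + w^2*(2 - 36*n) + w*(-44*n^2 + 36*n + 32) - 30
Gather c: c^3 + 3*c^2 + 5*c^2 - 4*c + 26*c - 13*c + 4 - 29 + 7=c^3 + 8*c^2 + 9*c - 18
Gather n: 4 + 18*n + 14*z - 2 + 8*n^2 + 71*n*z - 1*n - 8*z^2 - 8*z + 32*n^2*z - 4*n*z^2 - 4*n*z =n^2*(32*z + 8) + n*(-4*z^2 + 67*z + 17) - 8*z^2 + 6*z + 2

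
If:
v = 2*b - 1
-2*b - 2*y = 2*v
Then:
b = 1/3 - y/3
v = -2*y/3 - 1/3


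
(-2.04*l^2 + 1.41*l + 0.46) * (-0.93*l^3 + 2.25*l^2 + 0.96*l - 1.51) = 1.8972*l^5 - 5.9013*l^4 + 0.7863*l^3 + 5.469*l^2 - 1.6875*l - 0.6946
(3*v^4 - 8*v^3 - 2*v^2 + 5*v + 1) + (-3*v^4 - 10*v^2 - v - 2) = -8*v^3 - 12*v^2 + 4*v - 1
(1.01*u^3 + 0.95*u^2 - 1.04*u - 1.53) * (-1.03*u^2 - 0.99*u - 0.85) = -1.0403*u^5 - 1.9784*u^4 - 0.7278*u^3 + 1.798*u^2 + 2.3987*u + 1.3005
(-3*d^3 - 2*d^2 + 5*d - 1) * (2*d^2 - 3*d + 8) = -6*d^5 + 5*d^4 - 8*d^3 - 33*d^2 + 43*d - 8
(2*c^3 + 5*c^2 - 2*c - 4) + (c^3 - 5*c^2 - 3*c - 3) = 3*c^3 - 5*c - 7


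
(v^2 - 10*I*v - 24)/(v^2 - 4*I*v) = (v - 6*I)/v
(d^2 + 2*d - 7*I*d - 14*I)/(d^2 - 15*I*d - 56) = (d + 2)/(d - 8*I)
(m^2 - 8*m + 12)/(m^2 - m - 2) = (m - 6)/(m + 1)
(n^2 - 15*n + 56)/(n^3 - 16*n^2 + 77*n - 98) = (n - 8)/(n^2 - 9*n + 14)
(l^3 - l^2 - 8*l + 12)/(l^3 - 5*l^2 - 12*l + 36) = (l - 2)/(l - 6)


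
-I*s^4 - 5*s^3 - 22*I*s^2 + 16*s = s*(s - 8*I)*(s + 2*I)*(-I*s + 1)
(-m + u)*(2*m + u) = -2*m^2 + m*u + u^2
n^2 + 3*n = n*(n + 3)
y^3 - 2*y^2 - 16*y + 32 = (y - 4)*(y - 2)*(y + 4)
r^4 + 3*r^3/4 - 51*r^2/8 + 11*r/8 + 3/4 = (r - 2)*(r - 1/2)*(r + 1/4)*(r + 3)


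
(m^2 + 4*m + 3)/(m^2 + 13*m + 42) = (m^2 + 4*m + 3)/(m^2 + 13*m + 42)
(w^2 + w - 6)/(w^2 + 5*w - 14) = (w + 3)/(w + 7)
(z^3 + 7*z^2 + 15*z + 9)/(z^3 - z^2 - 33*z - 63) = (z + 1)/(z - 7)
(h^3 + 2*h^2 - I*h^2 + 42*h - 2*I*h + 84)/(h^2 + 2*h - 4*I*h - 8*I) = (h^2 - I*h + 42)/(h - 4*I)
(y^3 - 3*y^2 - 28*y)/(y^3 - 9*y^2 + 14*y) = (y + 4)/(y - 2)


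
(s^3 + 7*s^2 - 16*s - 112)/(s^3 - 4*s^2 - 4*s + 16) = (s^2 + 11*s + 28)/(s^2 - 4)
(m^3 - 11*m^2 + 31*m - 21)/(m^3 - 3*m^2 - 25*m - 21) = (m^2 - 4*m + 3)/(m^2 + 4*m + 3)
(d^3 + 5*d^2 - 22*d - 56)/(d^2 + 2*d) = d + 3 - 28/d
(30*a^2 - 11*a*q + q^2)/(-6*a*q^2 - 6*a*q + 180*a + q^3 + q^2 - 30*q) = (-5*a + q)/(q^2 + q - 30)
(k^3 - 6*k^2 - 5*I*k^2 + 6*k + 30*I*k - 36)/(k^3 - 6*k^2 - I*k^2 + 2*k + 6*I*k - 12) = (k - 6*I)/(k - 2*I)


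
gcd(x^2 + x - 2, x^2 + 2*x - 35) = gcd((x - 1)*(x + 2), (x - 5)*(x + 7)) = 1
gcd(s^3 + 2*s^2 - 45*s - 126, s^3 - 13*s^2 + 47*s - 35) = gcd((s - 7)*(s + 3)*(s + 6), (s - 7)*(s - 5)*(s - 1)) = s - 7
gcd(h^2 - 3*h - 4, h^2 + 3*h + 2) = h + 1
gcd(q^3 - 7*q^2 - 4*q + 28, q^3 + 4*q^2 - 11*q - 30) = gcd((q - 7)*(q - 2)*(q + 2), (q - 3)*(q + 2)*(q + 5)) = q + 2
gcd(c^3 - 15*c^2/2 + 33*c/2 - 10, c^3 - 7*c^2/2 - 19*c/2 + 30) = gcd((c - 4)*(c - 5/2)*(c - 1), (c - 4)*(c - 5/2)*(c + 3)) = c^2 - 13*c/2 + 10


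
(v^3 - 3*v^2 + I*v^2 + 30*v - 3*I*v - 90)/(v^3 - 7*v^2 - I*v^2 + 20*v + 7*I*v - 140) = (v^2 + v*(-3 + 6*I) - 18*I)/(v^2 + v*(-7 + 4*I) - 28*I)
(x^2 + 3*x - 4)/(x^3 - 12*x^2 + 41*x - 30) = (x + 4)/(x^2 - 11*x + 30)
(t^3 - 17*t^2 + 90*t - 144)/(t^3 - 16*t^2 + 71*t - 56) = (t^2 - 9*t + 18)/(t^2 - 8*t + 7)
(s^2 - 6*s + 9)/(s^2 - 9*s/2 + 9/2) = 2*(s - 3)/(2*s - 3)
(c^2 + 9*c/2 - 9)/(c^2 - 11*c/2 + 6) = (c + 6)/(c - 4)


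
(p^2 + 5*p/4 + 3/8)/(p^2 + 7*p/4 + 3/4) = (p + 1/2)/(p + 1)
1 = 1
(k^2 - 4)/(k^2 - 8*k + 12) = (k + 2)/(k - 6)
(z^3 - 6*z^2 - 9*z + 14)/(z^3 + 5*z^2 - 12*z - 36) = (z^2 - 8*z + 7)/(z^2 + 3*z - 18)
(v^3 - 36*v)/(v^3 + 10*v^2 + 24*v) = (v - 6)/(v + 4)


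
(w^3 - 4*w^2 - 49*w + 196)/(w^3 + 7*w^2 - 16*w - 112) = (w - 7)/(w + 4)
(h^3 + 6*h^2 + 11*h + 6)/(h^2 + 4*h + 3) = h + 2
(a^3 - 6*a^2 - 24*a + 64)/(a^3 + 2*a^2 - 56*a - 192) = (a - 2)/(a + 6)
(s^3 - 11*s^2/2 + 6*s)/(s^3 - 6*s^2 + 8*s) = (s - 3/2)/(s - 2)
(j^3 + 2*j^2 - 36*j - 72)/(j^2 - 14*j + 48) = (j^2 + 8*j + 12)/(j - 8)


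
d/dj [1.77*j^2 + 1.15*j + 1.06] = 3.54*j + 1.15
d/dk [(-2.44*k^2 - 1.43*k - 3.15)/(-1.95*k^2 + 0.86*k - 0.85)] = (-4.8869*k^2 - 8.137*k + 3.9245)/(3.8025*k^4 - 3.354*k^3 + 4.0546*k^2 - 1.462*k + 0.7225)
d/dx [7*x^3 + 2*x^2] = x*(21*x + 4)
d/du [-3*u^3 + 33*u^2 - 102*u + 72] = -9*u^2 + 66*u - 102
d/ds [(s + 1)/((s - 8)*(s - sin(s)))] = ((s - 8)*(s + 1)*(cos(s) - 1) + (s - 8)*(s - sin(s)) - (s + 1)*(s - sin(s)))/((s - 8)^2*(s - sin(s))^2)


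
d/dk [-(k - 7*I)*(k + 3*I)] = -2*k + 4*I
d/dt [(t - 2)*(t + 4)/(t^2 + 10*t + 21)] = 2*(4*t^2 + 29*t + 61)/(t^4 + 20*t^3 + 142*t^2 + 420*t + 441)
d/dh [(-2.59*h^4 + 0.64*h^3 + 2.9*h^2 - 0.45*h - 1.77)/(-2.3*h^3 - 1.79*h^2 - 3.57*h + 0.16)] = (5.957*h^6 + 9.2722*h^5 + 33.2633*h^4 - 8.2972*h^3 - 23.0643*h^2 - 5.4086*h - 6.3909)/(5.29*h^6 + 8.234*h^5 + 19.6261*h^4 + 12.0446*h^3 + 12.1721*h^2 - 1.1424*h + 0.0256)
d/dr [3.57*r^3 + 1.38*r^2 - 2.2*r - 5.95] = 10.71*r^2 + 2.76*r - 2.2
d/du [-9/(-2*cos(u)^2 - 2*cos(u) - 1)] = 18*(sin(u) + sin(2*u))/(2*cos(u) + cos(2*u) + 2)^2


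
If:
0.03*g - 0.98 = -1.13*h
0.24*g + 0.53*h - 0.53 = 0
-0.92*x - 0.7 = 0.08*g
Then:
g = 0.31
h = 0.86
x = -0.79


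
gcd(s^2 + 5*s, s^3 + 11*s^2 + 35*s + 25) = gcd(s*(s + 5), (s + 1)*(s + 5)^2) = s + 5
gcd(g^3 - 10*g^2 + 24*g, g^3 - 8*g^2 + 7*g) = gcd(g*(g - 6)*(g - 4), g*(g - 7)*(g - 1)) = g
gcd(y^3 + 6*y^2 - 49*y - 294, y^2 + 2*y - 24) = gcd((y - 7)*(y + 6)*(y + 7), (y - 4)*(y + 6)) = y + 6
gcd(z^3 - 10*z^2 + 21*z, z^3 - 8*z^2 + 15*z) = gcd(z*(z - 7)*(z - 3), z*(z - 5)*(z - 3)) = z^2 - 3*z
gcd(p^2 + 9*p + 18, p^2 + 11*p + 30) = p + 6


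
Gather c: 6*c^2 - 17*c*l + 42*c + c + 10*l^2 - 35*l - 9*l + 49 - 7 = 6*c^2 + c*(43 - 17*l) + 10*l^2 - 44*l + 42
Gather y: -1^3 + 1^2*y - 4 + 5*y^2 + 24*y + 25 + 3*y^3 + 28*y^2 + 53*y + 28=3*y^3 + 33*y^2 + 78*y + 48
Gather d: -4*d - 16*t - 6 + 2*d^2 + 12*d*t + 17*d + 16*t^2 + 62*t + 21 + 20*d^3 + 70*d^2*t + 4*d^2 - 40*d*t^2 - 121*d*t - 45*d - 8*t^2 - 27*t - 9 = 20*d^3 + d^2*(70*t + 6) + d*(-40*t^2 - 109*t - 32) + 8*t^2 + 19*t + 6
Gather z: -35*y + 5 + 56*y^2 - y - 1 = 56*y^2 - 36*y + 4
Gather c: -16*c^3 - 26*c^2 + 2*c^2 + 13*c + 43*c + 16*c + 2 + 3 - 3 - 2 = -16*c^3 - 24*c^2 + 72*c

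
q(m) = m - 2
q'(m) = 1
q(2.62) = 0.62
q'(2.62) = 1.00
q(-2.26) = -4.26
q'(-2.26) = 1.00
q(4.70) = 2.70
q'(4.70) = 1.00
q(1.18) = -0.82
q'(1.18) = 1.00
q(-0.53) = -2.53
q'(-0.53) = 1.00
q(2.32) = 0.32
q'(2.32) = 1.00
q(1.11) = -0.89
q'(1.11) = 1.00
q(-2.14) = -4.14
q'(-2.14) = 1.00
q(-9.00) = -11.00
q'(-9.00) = 1.00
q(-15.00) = -17.00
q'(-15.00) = 1.00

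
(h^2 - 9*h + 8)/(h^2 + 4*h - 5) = (h - 8)/(h + 5)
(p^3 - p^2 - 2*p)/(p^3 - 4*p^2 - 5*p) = (p - 2)/(p - 5)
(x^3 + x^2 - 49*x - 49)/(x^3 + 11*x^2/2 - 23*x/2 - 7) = 2*(x^2 - 6*x - 7)/(2*x^2 - 3*x - 2)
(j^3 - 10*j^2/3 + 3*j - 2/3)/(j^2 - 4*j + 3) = (3*j^2 - 7*j + 2)/(3*(j - 3))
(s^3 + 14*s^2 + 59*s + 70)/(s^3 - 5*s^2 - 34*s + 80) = (s^2 + 9*s + 14)/(s^2 - 10*s + 16)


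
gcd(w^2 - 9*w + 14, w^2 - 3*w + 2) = w - 2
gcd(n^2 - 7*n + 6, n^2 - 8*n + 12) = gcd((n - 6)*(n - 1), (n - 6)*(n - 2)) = n - 6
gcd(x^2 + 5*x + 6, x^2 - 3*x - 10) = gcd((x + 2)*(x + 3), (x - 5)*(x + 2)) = x + 2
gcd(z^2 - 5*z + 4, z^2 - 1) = z - 1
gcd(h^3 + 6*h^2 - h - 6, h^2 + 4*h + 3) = h + 1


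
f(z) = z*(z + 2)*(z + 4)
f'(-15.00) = 503.00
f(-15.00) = -2145.00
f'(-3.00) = -1.00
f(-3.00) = 3.00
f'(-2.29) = -3.75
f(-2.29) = 1.14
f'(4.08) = 106.90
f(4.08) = 200.44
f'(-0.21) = 5.61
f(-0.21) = -1.42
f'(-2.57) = -3.03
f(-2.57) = 2.09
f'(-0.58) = 2.05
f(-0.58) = -2.82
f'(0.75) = 18.69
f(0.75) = 9.80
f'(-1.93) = -3.99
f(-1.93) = -0.28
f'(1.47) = 32.12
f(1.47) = 27.90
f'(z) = z*(z + 2) + z*(z + 4) + (z + 2)*(z + 4) = 3*z^2 + 12*z + 8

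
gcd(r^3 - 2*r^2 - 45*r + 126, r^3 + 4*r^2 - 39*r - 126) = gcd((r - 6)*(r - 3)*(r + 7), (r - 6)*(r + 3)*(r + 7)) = r^2 + r - 42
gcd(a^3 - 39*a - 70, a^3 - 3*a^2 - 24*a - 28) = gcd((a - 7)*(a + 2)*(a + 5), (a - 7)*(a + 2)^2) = a^2 - 5*a - 14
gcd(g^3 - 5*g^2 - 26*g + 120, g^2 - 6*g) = g - 6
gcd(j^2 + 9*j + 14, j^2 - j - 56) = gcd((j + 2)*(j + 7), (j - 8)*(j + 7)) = j + 7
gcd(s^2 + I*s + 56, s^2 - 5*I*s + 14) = s - 7*I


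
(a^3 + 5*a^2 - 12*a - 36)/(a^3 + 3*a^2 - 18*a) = (a + 2)/a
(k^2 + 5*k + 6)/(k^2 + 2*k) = (k + 3)/k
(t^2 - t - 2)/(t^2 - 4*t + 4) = (t + 1)/(t - 2)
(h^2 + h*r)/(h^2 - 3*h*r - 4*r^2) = h/(h - 4*r)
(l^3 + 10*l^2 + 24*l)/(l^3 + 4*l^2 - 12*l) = (l + 4)/(l - 2)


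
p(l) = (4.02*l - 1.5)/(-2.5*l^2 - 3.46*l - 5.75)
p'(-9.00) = 0.03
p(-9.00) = 0.21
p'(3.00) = 0.03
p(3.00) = -0.27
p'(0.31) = -0.59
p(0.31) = 0.04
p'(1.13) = -0.14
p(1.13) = -0.24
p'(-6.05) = 0.07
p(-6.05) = 0.34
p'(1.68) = -0.04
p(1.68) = -0.28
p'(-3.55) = 0.20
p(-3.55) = 0.63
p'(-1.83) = 0.31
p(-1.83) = 1.14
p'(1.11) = -0.15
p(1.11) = -0.23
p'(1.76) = -0.03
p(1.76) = -0.28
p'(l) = (4.02*l - 1.5)*(5.0*l + 3.46)/(-2.5*l^2 - 3.46*l - 5.75)^2 + 4.02/(-2.5*l^2 - 3.46*l - 5.75)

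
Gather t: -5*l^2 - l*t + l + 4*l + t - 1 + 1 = -5*l^2 + 5*l + t*(1 - l)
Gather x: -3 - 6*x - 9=-6*x - 12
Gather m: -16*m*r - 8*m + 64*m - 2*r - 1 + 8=m*(56 - 16*r) - 2*r + 7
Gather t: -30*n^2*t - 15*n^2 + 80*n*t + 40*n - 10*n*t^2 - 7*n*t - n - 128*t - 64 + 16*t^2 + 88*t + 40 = -15*n^2 + 39*n + t^2*(16 - 10*n) + t*(-30*n^2 + 73*n - 40) - 24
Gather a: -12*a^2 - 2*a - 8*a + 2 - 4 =-12*a^2 - 10*a - 2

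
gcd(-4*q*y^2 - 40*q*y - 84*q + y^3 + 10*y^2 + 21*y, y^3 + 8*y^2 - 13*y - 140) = y + 7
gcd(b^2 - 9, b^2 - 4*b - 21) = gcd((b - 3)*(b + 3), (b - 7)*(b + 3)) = b + 3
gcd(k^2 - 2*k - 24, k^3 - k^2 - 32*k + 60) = 1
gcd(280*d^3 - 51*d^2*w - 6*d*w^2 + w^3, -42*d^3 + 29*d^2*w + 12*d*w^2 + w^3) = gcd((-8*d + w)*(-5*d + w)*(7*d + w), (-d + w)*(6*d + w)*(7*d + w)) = 7*d + w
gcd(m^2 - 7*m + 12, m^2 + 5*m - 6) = 1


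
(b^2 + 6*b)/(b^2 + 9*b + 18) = b/(b + 3)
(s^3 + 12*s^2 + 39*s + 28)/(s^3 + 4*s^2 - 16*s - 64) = (s^2 + 8*s + 7)/(s^2 - 16)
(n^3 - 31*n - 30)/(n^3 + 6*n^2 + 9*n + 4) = (n^2 - n - 30)/(n^2 + 5*n + 4)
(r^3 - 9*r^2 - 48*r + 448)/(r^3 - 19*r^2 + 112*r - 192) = (r + 7)/(r - 3)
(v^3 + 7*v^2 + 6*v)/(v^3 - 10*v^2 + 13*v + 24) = v*(v + 6)/(v^2 - 11*v + 24)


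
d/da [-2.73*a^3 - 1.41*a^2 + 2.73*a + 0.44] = -8.19*a^2 - 2.82*a + 2.73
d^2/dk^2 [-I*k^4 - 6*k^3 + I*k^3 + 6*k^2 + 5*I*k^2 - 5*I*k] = -12*I*k^2 + 6*k*(-6 + I) + 12 + 10*I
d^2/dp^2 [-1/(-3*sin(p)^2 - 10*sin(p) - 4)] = 2*(-18*sin(p)^4 - 45*sin(p)^3 + sin(p)^2 + 110*sin(p) + 88)/(3*sin(p)^2 + 10*sin(p) + 4)^3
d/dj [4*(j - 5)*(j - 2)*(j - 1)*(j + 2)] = 16*j^3 - 72*j^2 + 8*j + 96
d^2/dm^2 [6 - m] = 0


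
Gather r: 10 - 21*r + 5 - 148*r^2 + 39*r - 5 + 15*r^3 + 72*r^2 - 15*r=15*r^3 - 76*r^2 + 3*r + 10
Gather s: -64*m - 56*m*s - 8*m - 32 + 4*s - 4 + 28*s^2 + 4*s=-72*m + 28*s^2 + s*(8 - 56*m) - 36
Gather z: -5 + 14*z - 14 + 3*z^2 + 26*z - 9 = 3*z^2 + 40*z - 28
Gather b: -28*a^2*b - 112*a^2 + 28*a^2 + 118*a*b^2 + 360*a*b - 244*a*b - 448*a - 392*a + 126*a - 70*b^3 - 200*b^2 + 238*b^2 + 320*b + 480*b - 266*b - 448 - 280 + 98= -84*a^2 - 714*a - 70*b^3 + b^2*(118*a + 38) + b*(-28*a^2 + 116*a + 534) - 630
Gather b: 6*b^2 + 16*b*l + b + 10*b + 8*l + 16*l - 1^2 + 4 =6*b^2 + b*(16*l + 11) + 24*l + 3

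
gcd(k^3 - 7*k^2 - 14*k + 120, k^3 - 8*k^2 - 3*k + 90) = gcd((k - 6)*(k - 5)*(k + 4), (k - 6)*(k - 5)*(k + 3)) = k^2 - 11*k + 30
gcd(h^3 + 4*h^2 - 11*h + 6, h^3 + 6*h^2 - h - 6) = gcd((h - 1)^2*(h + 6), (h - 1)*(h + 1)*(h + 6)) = h^2 + 5*h - 6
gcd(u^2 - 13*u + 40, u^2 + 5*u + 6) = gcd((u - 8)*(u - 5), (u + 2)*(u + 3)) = 1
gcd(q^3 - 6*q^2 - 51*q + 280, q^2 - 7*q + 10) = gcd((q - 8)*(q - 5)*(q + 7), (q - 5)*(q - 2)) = q - 5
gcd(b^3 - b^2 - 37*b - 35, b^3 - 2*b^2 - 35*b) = b^2 - 2*b - 35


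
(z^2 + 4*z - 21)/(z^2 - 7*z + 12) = (z + 7)/(z - 4)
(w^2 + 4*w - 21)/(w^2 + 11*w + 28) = (w - 3)/(w + 4)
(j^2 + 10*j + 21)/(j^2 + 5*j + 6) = (j + 7)/(j + 2)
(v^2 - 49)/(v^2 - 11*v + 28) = (v + 7)/(v - 4)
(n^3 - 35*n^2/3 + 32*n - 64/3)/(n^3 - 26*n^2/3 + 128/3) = (n - 1)/(n + 2)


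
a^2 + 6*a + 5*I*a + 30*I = (a + 6)*(a + 5*I)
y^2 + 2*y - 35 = (y - 5)*(y + 7)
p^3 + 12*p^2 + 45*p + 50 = (p + 2)*(p + 5)^2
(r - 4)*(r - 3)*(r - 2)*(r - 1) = r^4 - 10*r^3 + 35*r^2 - 50*r + 24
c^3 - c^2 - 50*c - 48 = (c - 8)*(c + 1)*(c + 6)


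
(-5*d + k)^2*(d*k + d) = 25*d^3*k + 25*d^3 - 10*d^2*k^2 - 10*d^2*k + d*k^3 + d*k^2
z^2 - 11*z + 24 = (z - 8)*(z - 3)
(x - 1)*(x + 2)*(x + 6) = x^3 + 7*x^2 + 4*x - 12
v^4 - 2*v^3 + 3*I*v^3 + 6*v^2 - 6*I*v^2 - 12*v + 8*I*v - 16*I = (v - 2)*(v - 2*I)*(v + I)*(v + 4*I)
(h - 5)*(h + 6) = h^2 + h - 30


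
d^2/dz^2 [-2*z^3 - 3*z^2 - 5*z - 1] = -12*z - 6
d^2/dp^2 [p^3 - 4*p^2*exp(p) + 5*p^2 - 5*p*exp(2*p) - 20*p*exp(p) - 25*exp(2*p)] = -4*p^2*exp(p) - 20*p*exp(2*p) - 36*p*exp(p) + 6*p - 120*exp(2*p) - 48*exp(p) + 10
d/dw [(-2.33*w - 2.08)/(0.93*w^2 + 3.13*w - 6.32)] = (2.1669*w^2 + 3.8688*w + 21.236)/(0.8649*w^4 + 5.8218*w^3 - 1.9583*w^2 - 39.5632*w + 39.9424)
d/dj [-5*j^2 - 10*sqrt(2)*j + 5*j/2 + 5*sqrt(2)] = -10*j - 10*sqrt(2) + 5/2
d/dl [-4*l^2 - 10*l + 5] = -8*l - 10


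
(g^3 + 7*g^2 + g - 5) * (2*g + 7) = 2*g^4 + 21*g^3 + 51*g^2 - 3*g - 35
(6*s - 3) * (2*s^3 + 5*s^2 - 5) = 12*s^4 + 24*s^3 - 15*s^2 - 30*s + 15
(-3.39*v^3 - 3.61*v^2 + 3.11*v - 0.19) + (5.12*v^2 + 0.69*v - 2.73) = -3.39*v^3 + 1.51*v^2 + 3.8*v - 2.92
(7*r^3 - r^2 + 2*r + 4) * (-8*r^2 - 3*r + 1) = -56*r^5 - 13*r^4 - 6*r^3 - 39*r^2 - 10*r + 4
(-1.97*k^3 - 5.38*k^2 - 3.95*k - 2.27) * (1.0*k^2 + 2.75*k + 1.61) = -1.97*k^5 - 10.7975*k^4 - 21.9167*k^3 - 21.7943*k^2 - 12.602*k - 3.6547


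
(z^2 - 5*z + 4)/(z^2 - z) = (z - 4)/z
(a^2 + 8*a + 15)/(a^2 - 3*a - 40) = (a + 3)/(a - 8)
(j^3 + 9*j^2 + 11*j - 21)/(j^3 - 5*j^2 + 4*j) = (j^2 + 10*j + 21)/(j*(j - 4))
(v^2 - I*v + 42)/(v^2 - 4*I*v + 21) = (v + 6*I)/(v + 3*I)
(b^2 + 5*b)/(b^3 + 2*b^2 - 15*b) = 1/(b - 3)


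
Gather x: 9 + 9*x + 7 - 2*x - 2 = 7*x + 14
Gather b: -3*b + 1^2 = 1 - 3*b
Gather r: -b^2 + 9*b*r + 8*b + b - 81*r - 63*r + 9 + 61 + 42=-b^2 + 9*b + r*(9*b - 144) + 112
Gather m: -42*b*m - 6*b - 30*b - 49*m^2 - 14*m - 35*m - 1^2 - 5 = -36*b - 49*m^2 + m*(-42*b - 49) - 6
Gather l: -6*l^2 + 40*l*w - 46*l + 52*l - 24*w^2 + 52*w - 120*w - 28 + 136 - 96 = -6*l^2 + l*(40*w + 6) - 24*w^2 - 68*w + 12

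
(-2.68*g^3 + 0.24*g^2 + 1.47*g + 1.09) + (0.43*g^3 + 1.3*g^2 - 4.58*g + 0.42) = -2.25*g^3 + 1.54*g^2 - 3.11*g + 1.51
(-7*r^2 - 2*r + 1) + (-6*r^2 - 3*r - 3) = -13*r^2 - 5*r - 2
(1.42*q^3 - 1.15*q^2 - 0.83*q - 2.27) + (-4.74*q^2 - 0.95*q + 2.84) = 1.42*q^3 - 5.89*q^2 - 1.78*q + 0.57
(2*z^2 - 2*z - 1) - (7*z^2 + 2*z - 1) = -5*z^2 - 4*z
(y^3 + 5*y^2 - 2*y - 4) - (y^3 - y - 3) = 5*y^2 - y - 1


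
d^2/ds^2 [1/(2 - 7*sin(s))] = 7*(7*sin(s)^2 + 2*sin(s) - 14)/(7*sin(s) - 2)^3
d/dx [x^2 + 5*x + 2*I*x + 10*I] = 2*x + 5 + 2*I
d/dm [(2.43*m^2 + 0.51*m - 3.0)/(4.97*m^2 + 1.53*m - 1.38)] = (1.1832*m^2 + 23.1132*m + 3.8862)/(24.7009*m^4 + 15.2082*m^3 - 11.3763*m^2 - 4.2228*m + 1.9044)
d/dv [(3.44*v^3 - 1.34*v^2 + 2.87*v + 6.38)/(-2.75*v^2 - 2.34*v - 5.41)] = (-9.46*v^4 - 16.0992*v^3 - 44.8031*v^2 + 49.5888*v - 0.597500000000004)/(7.5625*v^4 + 12.87*v^3 + 35.2306*v^2 + 25.3188*v + 29.2681)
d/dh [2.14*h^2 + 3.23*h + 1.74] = 4.28*h + 3.23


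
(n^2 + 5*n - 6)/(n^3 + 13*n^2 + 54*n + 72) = (n - 1)/(n^2 + 7*n + 12)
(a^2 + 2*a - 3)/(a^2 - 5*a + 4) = (a + 3)/(a - 4)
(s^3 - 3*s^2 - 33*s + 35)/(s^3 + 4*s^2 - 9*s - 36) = (s^3 - 3*s^2 - 33*s + 35)/(s^3 + 4*s^2 - 9*s - 36)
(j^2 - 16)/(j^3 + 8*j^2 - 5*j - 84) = (j - 4)/(j^2 + 4*j - 21)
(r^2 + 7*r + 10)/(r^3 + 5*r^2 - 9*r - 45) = (r + 2)/(r^2 - 9)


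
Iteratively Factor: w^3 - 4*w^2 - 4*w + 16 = (w + 2)*(w^2 - 6*w + 8) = (w - 4)*(w + 2)*(w - 2)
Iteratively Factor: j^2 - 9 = (j - 3)*(j + 3)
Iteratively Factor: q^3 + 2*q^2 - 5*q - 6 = (q + 3)*(q^2 - q - 2) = (q - 2)*(q + 3)*(q + 1)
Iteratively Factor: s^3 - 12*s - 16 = (s - 4)*(s^2 + 4*s + 4) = (s - 4)*(s + 2)*(s + 2)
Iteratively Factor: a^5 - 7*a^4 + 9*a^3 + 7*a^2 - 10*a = (a - 1)*(a^4 - 6*a^3 + 3*a^2 + 10*a) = (a - 1)*(a + 1)*(a^3 - 7*a^2 + 10*a) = (a - 2)*(a - 1)*(a + 1)*(a^2 - 5*a) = a*(a - 2)*(a - 1)*(a + 1)*(a - 5)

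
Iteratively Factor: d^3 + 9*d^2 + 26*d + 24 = (d + 4)*(d^2 + 5*d + 6) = (d + 2)*(d + 4)*(d + 3)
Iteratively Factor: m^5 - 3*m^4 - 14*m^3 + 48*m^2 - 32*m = (m - 2)*(m^4 - m^3 - 16*m^2 + 16*m) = m*(m - 2)*(m^3 - m^2 - 16*m + 16) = m*(m - 2)*(m - 1)*(m^2 - 16) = m*(m - 4)*(m - 2)*(m - 1)*(m + 4)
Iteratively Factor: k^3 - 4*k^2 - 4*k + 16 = (k - 4)*(k^2 - 4) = (k - 4)*(k + 2)*(k - 2)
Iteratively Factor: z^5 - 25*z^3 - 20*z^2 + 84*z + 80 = (z - 2)*(z^4 + 2*z^3 - 21*z^2 - 62*z - 40) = (z - 5)*(z - 2)*(z^3 + 7*z^2 + 14*z + 8) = (z - 5)*(z - 2)*(z + 2)*(z^2 + 5*z + 4) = (z - 5)*(z - 2)*(z + 1)*(z + 2)*(z + 4)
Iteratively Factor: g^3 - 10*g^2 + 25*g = (g - 5)*(g^2 - 5*g) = (g - 5)^2*(g)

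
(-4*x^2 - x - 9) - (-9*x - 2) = -4*x^2 + 8*x - 7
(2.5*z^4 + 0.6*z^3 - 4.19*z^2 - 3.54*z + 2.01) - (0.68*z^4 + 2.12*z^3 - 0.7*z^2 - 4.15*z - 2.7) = 1.82*z^4 - 1.52*z^3 - 3.49*z^2 + 0.61*z + 4.71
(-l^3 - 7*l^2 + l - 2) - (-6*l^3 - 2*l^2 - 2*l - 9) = 5*l^3 - 5*l^2 + 3*l + 7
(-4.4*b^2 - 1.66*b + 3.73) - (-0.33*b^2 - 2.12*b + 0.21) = -4.07*b^2 + 0.46*b + 3.52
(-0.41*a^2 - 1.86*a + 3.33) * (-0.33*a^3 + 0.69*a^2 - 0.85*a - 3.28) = 0.1353*a^5 + 0.3309*a^4 - 2.0338*a^3 + 5.2235*a^2 + 3.2703*a - 10.9224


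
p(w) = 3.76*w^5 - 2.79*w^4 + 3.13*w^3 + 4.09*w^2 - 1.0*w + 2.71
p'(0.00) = -1.00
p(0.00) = 2.71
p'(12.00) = 372001.64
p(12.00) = 883743.19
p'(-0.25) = -2.21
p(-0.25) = 3.15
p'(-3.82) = 4730.10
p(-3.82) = -3760.83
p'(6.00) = 22340.36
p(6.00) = 26441.95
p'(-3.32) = 2767.81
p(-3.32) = -1919.02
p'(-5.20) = 15525.39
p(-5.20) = -16657.21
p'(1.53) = 96.55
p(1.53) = 38.20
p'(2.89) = 1143.13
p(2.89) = 672.92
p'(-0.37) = -1.82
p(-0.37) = 3.40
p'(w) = 18.8*w^4 - 11.16*w^3 + 9.39*w^2 + 8.18*w - 1.0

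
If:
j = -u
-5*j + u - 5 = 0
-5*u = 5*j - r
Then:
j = -5/6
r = 0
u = 5/6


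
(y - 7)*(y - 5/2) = y^2 - 19*y/2 + 35/2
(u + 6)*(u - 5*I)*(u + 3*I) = u^3 + 6*u^2 - 2*I*u^2 + 15*u - 12*I*u + 90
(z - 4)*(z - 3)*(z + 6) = z^3 - z^2 - 30*z + 72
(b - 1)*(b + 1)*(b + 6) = b^3 + 6*b^2 - b - 6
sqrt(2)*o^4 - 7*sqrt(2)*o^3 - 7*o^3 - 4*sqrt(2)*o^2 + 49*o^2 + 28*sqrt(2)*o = o*(o - 7)*(o - 4*sqrt(2))*(sqrt(2)*o + 1)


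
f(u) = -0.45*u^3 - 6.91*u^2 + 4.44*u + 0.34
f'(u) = -1.35*u^2 - 13.82*u + 4.44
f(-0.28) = -1.44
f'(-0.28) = 8.20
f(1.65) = -13.17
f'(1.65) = -22.04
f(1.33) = -7.04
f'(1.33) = -16.33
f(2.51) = -39.17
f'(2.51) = -38.75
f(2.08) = -24.37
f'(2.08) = -30.15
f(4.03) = -123.44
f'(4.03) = -73.18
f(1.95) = -20.61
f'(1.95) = -27.64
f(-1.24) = -14.93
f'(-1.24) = 19.50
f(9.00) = -847.46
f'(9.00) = -229.29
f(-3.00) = -63.02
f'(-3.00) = 33.75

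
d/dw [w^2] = 2*w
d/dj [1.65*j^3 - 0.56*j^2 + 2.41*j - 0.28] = 4.95*j^2 - 1.12*j + 2.41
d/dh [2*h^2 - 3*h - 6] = 4*h - 3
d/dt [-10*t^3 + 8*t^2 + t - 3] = -30*t^2 + 16*t + 1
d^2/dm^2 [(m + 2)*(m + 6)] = 2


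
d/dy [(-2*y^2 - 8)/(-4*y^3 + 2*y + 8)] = (-2*y*(-2*y^3 + y + 4) - (y^2 + 4)*(6*y^2 - 1))/(-2*y^3 + y + 4)^2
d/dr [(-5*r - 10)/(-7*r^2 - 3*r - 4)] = 5*(7*r^2 + 3*r - (r + 2)*(14*r + 3) + 4)/(7*r^2 + 3*r + 4)^2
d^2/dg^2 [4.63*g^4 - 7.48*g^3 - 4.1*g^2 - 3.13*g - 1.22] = 55.56*g^2 - 44.88*g - 8.2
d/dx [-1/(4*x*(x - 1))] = (2*x - 1)/(4*x^2*(x - 1)^2)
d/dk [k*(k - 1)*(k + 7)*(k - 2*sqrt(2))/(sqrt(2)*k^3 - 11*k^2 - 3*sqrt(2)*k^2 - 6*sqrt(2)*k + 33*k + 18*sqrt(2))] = (sqrt(2)*k^6 - 22*k^5 - 6*sqrt(2)*k^5 - 7*sqrt(2)*k^4 + 69*k^4 - 132*sqrt(2)*k^3 + 388*k^3 - 219*k^2 + 124*sqrt(2)*k^2 - 864*k - 252*sqrt(2)*k + 504)/(2*k^6 - 22*sqrt(2)*k^5 - 12*k^5 + 115*k^4 + 132*sqrt(2)*k^4 - 582*k^3 - 66*sqrt(2)*k^3 - 792*sqrt(2)*k^2 + 945*k^2 - 432*k + 1188*sqrt(2)*k + 648)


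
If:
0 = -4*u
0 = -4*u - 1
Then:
No Solution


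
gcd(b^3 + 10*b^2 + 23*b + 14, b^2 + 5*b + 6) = b + 2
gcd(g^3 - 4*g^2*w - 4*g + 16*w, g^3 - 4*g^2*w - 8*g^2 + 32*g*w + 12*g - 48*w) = -g^2 + 4*g*w + 2*g - 8*w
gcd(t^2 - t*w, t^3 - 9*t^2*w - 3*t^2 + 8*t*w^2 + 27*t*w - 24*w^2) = t - w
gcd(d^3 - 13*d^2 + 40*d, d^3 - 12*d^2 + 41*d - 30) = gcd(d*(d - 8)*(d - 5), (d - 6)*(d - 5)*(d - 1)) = d - 5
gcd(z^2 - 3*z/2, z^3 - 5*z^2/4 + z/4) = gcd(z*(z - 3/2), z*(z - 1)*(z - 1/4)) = z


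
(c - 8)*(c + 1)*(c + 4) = c^3 - 3*c^2 - 36*c - 32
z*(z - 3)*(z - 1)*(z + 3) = z^4 - z^3 - 9*z^2 + 9*z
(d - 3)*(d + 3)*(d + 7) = d^3 + 7*d^2 - 9*d - 63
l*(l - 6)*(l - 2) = l^3 - 8*l^2 + 12*l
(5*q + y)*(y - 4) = 5*q*y - 20*q + y^2 - 4*y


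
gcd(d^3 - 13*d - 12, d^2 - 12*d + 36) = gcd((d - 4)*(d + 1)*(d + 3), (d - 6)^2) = 1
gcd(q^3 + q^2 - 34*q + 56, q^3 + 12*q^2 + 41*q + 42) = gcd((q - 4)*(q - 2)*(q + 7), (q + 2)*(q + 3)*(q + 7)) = q + 7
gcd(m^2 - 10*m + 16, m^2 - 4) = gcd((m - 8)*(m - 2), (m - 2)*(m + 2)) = m - 2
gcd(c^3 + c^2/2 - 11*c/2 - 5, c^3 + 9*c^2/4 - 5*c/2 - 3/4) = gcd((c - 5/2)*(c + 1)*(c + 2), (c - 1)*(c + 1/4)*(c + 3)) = 1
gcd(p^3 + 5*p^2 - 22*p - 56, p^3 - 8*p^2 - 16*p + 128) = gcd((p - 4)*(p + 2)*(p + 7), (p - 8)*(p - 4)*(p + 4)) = p - 4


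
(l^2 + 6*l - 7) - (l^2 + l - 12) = 5*l + 5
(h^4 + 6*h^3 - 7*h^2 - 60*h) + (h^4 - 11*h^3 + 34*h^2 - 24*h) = 2*h^4 - 5*h^3 + 27*h^2 - 84*h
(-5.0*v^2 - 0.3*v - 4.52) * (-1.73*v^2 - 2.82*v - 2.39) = 8.65*v^4 + 14.619*v^3 + 20.6156*v^2 + 13.4634*v + 10.8028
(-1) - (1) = -2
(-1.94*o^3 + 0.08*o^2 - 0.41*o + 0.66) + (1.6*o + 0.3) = -1.94*o^3 + 0.08*o^2 + 1.19*o + 0.96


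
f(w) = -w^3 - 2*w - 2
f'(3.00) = -29.00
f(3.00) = -35.00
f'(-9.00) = -245.00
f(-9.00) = 745.00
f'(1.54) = -9.11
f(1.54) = -8.73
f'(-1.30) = -7.07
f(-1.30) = 2.80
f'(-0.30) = -2.27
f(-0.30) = -1.37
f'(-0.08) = -2.02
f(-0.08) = -1.84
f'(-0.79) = -3.87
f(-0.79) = 0.07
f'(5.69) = -99.13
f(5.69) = -197.60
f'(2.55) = -21.51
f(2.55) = -23.68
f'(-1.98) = -13.76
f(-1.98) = 9.72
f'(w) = -3*w^2 - 2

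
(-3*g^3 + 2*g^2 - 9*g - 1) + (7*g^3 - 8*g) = 4*g^3 + 2*g^2 - 17*g - 1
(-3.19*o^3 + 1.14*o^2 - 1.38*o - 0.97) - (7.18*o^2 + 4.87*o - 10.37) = -3.19*o^3 - 6.04*o^2 - 6.25*o + 9.4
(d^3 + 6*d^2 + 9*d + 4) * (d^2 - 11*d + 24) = d^5 - 5*d^4 - 33*d^3 + 49*d^2 + 172*d + 96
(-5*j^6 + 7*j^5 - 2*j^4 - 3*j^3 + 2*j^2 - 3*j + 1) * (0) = 0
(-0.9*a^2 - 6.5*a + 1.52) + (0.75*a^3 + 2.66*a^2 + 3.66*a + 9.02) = 0.75*a^3 + 1.76*a^2 - 2.84*a + 10.54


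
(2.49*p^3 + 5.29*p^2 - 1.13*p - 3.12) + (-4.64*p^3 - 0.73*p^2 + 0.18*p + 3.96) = -2.15*p^3 + 4.56*p^2 - 0.95*p + 0.84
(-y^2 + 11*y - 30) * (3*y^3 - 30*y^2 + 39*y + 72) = -3*y^5 + 63*y^4 - 459*y^3 + 1257*y^2 - 378*y - 2160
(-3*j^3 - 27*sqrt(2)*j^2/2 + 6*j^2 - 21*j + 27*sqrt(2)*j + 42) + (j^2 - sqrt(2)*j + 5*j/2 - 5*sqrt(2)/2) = -3*j^3 - 27*sqrt(2)*j^2/2 + 7*j^2 - 37*j/2 + 26*sqrt(2)*j - 5*sqrt(2)/2 + 42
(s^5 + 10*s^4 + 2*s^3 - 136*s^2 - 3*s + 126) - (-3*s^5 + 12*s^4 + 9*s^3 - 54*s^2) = 4*s^5 - 2*s^4 - 7*s^3 - 82*s^2 - 3*s + 126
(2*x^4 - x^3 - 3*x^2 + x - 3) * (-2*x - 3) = -4*x^5 - 4*x^4 + 9*x^3 + 7*x^2 + 3*x + 9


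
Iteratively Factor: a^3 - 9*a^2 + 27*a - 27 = (a - 3)*(a^2 - 6*a + 9) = (a - 3)^2*(a - 3)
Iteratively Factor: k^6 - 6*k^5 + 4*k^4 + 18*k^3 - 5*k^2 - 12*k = (k - 1)*(k^5 - 5*k^4 - k^3 + 17*k^2 + 12*k) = (k - 3)*(k - 1)*(k^4 - 2*k^3 - 7*k^2 - 4*k) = k*(k - 3)*(k - 1)*(k^3 - 2*k^2 - 7*k - 4) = k*(k - 3)*(k - 1)*(k + 1)*(k^2 - 3*k - 4) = k*(k - 3)*(k - 1)*(k + 1)^2*(k - 4)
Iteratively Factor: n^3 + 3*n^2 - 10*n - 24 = (n + 2)*(n^2 + n - 12) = (n + 2)*(n + 4)*(n - 3)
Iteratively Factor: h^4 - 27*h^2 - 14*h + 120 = (h - 5)*(h^3 + 5*h^2 - 2*h - 24) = (h - 5)*(h - 2)*(h^2 + 7*h + 12) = (h - 5)*(h - 2)*(h + 3)*(h + 4)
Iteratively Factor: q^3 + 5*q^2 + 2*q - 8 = (q + 2)*(q^2 + 3*q - 4) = (q - 1)*(q + 2)*(q + 4)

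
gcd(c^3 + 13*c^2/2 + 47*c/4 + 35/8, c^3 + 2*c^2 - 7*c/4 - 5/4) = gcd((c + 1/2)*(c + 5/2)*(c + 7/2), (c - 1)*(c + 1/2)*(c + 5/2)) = c^2 + 3*c + 5/4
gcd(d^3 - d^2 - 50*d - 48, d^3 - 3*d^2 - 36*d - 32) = d^2 - 7*d - 8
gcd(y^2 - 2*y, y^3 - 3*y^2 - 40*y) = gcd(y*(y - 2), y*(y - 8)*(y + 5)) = y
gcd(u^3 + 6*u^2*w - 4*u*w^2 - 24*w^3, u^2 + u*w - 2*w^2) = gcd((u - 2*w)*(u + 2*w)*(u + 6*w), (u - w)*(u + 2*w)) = u + 2*w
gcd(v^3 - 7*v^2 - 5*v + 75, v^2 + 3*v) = v + 3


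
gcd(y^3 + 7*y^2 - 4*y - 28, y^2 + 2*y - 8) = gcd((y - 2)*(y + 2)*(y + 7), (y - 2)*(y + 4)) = y - 2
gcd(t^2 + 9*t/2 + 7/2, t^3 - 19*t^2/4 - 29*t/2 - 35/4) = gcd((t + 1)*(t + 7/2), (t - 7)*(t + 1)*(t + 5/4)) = t + 1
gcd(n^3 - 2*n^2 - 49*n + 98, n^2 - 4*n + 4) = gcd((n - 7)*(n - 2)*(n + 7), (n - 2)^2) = n - 2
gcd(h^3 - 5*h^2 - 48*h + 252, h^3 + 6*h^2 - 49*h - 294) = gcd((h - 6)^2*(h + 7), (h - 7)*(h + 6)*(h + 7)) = h + 7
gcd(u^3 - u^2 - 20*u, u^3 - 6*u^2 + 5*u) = u^2 - 5*u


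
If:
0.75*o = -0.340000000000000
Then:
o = -0.45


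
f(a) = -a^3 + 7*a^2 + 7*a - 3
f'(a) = -3*a^2 + 14*a + 7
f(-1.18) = 0.13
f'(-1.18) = -13.70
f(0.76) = 5.92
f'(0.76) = 15.91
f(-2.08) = 21.72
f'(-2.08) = -35.10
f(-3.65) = 113.33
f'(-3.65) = -84.07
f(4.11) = 74.59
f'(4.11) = 13.86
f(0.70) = 4.99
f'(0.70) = 15.33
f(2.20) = 35.63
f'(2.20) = 23.28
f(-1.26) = 1.29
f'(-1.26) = -15.40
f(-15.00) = 4842.00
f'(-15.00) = -878.00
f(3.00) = 54.00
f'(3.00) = 22.00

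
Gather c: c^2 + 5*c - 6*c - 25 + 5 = c^2 - c - 20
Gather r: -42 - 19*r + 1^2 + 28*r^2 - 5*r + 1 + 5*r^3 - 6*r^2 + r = 5*r^3 + 22*r^2 - 23*r - 40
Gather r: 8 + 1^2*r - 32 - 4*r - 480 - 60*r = -63*r - 504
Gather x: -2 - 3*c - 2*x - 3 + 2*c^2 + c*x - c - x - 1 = 2*c^2 - 4*c + x*(c - 3) - 6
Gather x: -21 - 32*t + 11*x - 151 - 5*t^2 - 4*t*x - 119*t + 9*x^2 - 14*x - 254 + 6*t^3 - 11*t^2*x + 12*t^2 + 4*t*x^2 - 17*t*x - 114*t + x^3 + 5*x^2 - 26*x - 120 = 6*t^3 + 7*t^2 - 265*t + x^3 + x^2*(4*t + 14) + x*(-11*t^2 - 21*t - 29) - 546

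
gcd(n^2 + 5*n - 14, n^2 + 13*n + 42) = n + 7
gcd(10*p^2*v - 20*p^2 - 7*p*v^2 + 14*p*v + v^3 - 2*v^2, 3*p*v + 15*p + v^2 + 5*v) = 1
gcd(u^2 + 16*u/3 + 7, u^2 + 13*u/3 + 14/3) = u + 7/3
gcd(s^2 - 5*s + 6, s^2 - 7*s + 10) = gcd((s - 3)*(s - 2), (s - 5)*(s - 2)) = s - 2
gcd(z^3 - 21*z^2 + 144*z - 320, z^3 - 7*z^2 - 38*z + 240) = z^2 - 13*z + 40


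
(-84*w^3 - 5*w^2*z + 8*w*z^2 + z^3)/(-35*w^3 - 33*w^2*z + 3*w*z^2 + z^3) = (-12*w^2 + w*z + z^2)/(-5*w^2 - 4*w*z + z^2)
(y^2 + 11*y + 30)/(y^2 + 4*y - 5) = (y + 6)/(y - 1)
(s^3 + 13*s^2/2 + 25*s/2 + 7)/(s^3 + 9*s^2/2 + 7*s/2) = (s + 2)/s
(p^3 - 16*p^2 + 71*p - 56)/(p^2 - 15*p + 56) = p - 1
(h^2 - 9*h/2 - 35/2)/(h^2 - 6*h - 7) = (h + 5/2)/(h + 1)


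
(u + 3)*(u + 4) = u^2 + 7*u + 12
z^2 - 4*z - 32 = (z - 8)*(z + 4)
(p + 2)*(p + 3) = p^2 + 5*p + 6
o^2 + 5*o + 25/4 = (o + 5/2)^2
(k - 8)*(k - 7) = k^2 - 15*k + 56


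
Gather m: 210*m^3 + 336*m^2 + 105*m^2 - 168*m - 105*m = 210*m^3 + 441*m^2 - 273*m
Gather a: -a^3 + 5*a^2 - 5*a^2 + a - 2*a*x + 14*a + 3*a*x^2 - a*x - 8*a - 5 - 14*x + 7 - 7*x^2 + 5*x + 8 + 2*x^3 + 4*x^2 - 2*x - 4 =-a^3 + a*(3*x^2 - 3*x + 7) + 2*x^3 - 3*x^2 - 11*x + 6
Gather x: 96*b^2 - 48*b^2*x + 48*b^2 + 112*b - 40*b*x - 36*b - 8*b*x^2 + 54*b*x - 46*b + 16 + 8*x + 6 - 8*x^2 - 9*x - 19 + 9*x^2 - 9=144*b^2 + 30*b + x^2*(1 - 8*b) + x*(-48*b^2 + 14*b - 1) - 6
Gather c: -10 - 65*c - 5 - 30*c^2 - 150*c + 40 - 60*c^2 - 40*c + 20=-90*c^2 - 255*c + 45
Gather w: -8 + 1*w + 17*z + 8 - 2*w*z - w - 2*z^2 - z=-2*w*z - 2*z^2 + 16*z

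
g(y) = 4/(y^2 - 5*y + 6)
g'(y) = 4*(5 - 2*y)/(y^2 - 5*y + 6)^2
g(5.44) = 0.48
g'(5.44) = -0.33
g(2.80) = -25.00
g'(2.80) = -93.75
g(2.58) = -16.42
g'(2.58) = -10.79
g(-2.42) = 0.17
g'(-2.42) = 0.07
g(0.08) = 0.71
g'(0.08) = 0.62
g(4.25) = 1.42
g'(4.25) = -1.77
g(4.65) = 0.91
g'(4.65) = -0.90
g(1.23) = 2.93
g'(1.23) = 5.47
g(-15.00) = 0.01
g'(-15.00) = 0.00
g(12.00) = 0.04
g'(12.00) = -0.00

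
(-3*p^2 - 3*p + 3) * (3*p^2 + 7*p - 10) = -9*p^4 - 30*p^3 + 18*p^2 + 51*p - 30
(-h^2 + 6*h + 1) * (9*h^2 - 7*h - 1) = -9*h^4 + 61*h^3 - 32*h^2 - 13*h - 1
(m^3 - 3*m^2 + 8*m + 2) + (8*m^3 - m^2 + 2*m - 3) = 9*m^3 - 4*m^2 + 10*m - 1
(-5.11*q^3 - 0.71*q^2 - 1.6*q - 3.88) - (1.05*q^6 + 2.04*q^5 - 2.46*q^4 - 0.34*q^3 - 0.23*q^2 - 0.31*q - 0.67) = -1.05*q^6 - 2.04*q^5 + 2.46*q^4 - 4.77*q^3 - 0.48*q^2 - 1.29*q - 3.21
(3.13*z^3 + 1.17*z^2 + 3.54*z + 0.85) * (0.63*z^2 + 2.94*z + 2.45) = 1.9719*z^5 + 9.9393*z^4 + 13.3385*z^3 + 13.8096*z^2 + 11.172*z + 2.0825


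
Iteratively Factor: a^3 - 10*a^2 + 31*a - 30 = (a - 2)*(a^2 - 8*a + 15) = (a - 3)*(a - 2)*(a - 5)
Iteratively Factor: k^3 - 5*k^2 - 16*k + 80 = (k - 4)*(k^2 - k - 20) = (k - 4)*(k + 4)*(k - 5)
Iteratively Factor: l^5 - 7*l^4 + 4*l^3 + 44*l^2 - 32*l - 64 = (l - 2)*(l^4 - 5*l^3 - 6*l^2 + 32*l + 32) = (l - 2)*(l + 1)*(l^3 - 6*l^2 + 32) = (l - 4)*(l - 2)*(l + 1)*(l^2 - 2*l - 8) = (l - 4)*(l - 2)*(l + 1)*(l + 2)*(l - 4)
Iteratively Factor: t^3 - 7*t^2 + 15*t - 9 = (t - 3)*(t^2 - 4*t + 3) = (t - 3)^2*(t - 1)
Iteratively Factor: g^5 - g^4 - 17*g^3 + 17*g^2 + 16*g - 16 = (g - 1)*(g^4 - 17*g^2 + 16) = (g - 1)*(g + 4)*(g^3 - 4*g^2 - g + 4) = (g - 1)^2*(g + 4)*(g^2 - 3*g - 4) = (g - 1)^2*(g + 1)*(g + 4)*(g - 4)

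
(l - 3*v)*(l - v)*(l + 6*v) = l^3 + 2*l^2*v - 21*l*v^2 + 18*v^3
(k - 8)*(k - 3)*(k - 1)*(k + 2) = k^4 - 10*k^3 + 11*k^2 + 46*k - 48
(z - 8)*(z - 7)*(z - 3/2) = z^3 - 33*z^2/2 + 157*z/2 - 84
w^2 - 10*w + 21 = (w - 7)*(w - 3)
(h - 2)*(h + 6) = h^2 + 4*h - 12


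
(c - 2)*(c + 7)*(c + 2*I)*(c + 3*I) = c^4 + 5*c^3 + 5*I*c^3 - 20*c^2 + 25*I*c^2 - 30*c - 70*I*c + 84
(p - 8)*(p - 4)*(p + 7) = p^3 - 5*p^2 - 52*p + 224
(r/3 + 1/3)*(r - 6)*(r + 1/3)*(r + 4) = r^4/3 - 2*r^3/9 - 79*r^2/9 - 98*r/9 - 8/3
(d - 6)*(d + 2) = d^2 - 4*d - 12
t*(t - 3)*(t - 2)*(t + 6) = t^4 + t^3 - 24*t^2 + 36*t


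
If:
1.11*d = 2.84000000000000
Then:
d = 2.56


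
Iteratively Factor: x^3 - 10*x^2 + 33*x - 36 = (x - 3)*(x^2 - 7*x + 12) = (x - 4)*(x - 3)*(x - 3)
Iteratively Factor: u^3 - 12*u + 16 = (u - 2)*(u^2 + 2*u - 8) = (u - 2)^2*(u + 4)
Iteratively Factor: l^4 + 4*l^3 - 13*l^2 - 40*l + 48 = (l + 4)*(l^3 - 13*l + 12) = (l + 4)^2*(l^2 - 4*l + 3) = (l - 3)*(l + 4)^2*(l - 1)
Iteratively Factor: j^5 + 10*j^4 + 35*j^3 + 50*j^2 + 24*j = (j + 1)*(j^4 + 9*j^3 + 26*j^2 + 24*j) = (j + 1)*(j + 4)*(j^3 + 5*j^2 + 6*j) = (j + 1)*(j + 2)*(j + 4)*(j^2 + 3*j) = (j + 1)*(j + 2)*(j + 3)*(j + 4)*(j)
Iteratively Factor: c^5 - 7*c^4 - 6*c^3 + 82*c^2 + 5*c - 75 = (c + 3)*(c^4 - 10*c^3 + 24*c^2 + 10*c - 25) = (c - 1)*(c + 3)*(c^3 - 9*c^2 + 15*c + 25) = (c - 5)*(c - 1)*(c + 3)*(c^2 - 4*c - 5) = (c - 5)*(c - 1)*(c + 1)*(c + 3)*(c - 5)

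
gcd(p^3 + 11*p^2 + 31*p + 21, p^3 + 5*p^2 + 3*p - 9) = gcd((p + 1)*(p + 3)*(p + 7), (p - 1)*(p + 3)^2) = p + 3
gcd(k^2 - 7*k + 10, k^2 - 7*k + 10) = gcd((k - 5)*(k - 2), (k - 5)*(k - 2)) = k^2 - 7*k + 10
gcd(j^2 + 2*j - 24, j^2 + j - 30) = j + 6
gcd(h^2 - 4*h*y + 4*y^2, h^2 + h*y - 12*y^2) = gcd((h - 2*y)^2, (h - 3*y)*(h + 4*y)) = 1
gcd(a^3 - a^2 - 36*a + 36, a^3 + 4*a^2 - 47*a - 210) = a + 6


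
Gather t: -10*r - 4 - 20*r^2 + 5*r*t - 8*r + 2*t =-20*r^2 - 18*r + t*(5*r + 2) - 4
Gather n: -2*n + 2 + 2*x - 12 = -2*n + 2*x - 10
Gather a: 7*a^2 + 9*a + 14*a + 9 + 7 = 7*a^2 + 23*a + 16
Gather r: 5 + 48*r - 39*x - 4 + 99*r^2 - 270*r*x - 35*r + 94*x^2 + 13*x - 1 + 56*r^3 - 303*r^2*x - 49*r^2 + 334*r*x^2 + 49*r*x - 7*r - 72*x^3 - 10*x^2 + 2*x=56*r^3 + r^2*(50 - 303*x) + r*(334*x^2 - 221*x + 6) - 72*x^3 + 84*x^2 - 24*x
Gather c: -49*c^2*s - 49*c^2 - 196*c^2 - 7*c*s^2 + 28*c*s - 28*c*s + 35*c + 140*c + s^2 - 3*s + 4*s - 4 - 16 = c^2*(-49*s - 245) + c*(175 - 7*s^2) + s^2 + s - 20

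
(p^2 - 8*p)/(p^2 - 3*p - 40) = p/(p + 5)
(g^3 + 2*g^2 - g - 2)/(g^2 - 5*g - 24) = (-g^3 - 2*g^2 + g + 2)/(-g^2 + 5*g + 24)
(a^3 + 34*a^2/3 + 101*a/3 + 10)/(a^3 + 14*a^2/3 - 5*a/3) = (3*a^2 + 19*a + 6)/(a*(3*a - 1))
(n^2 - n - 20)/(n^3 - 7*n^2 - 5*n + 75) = (n + 4)/(n^2 - 2*n - 15)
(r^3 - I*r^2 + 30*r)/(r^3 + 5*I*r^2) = (r - 6*I)/r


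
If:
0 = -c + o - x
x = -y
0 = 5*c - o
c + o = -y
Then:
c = 0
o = 0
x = 0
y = 0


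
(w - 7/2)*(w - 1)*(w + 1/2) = w^3 - 4*w^2 + 5*w/4 + 7/4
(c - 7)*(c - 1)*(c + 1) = c^3 - 7*c^2 - c + 7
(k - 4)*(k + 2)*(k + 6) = k^3 + 4*k^2 - 20*k - 48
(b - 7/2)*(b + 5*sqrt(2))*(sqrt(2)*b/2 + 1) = sqrt(2)*b^3/2 - 7*sqrt(2)*b^2/4 + 6*b^2 - 21*b + 5*sqrt(2)*b - 35*sqrt(2)/2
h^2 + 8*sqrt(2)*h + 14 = (h + sqrt(2))*(h + 7*sqrt(2))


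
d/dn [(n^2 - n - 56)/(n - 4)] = (n^2 - 8*n + 60)/(n^2 - 8*n + 16)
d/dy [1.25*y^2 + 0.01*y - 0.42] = 2.5*y + 0.01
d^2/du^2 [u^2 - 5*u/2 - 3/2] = 2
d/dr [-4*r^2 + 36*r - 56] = 36 - 8*r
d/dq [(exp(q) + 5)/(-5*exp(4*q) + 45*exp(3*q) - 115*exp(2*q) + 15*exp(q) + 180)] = (3*exp(3*q) + 11*exp(2*q) - 79*exp(q) - 7)*exp(q)/(5*(exp(7*q) - 15*exp(6*q) + 82*exp(5*q) - 174*exp(4*q) - 11*exp(3*q) + 477*exp(2*q) - 216*exp(q) - 432))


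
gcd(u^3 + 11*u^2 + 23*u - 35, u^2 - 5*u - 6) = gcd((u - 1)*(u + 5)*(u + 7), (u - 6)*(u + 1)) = 1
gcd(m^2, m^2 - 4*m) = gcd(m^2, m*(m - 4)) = m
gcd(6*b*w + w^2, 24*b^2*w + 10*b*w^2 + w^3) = 6*b*w + w^2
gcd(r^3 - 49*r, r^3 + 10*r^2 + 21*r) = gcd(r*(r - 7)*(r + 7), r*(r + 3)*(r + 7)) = r^2 + 7*r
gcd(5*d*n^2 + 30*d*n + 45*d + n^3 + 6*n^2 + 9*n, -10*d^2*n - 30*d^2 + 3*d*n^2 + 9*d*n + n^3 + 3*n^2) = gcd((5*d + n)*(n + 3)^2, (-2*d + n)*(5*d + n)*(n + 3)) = 5*d*n + 15*d + n^2 + 3*n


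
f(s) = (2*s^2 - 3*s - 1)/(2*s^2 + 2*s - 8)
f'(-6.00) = 0.20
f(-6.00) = 1.71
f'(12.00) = 0.01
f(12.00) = 0.83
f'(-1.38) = 1.73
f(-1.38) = -1.00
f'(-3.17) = 6.49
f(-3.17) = 4.97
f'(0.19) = 0.37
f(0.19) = 0.20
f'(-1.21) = 1.33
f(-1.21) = -0.74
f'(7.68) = 0.03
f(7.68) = 0.75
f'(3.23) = 0.11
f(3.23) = 0.53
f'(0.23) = 0.36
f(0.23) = 0.21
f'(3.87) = 0.08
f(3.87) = 0.58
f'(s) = (-4*s - 2)*(2*s^2 - 3*s - 1)/(2*s^2 + 2*s - 8)^2 + (4*s - 3)/(2*s^2 + 2*s - 8)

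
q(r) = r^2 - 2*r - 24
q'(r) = 2*r - 2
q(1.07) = -25.00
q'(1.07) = 0.14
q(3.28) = -19.80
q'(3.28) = 4.56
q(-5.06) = 11.72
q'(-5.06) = -12.12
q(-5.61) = 18.69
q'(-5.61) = -13.22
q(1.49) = -24.76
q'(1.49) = 0.98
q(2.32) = -23.26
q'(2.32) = 2.64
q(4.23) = -14.57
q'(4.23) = 6.46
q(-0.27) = -23.39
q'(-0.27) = -2.54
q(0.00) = -24.00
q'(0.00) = -2.00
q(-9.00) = 75.00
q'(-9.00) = -20.00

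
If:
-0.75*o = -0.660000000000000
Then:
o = 0.88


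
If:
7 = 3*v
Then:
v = 7/3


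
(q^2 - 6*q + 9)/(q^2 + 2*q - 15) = (q - 3)/(q + 5)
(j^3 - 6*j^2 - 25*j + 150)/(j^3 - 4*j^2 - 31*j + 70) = (j^2 - 11*j + 30)/(j^2 - 9*j + 14)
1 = 1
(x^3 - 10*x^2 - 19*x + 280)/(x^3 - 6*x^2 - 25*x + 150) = (x^2 - 15*x + 56)/(x^2 - 11*x + 30)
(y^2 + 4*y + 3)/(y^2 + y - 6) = (y + 1)/(y - 2)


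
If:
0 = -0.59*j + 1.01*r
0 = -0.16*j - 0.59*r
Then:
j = 0.00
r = 0.00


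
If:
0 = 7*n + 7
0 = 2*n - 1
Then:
No Solution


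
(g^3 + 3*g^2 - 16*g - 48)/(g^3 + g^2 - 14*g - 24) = (g + 4)/(g + 2)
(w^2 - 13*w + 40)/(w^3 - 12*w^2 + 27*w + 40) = 1/(w + 1)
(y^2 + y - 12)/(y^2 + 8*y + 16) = (y - 3)/(y + 4)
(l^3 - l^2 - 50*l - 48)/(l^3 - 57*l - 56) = (l + 6)/(l + 7)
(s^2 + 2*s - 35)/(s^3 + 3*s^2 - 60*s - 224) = (s - 5)/(s^2 - 4*s - 32)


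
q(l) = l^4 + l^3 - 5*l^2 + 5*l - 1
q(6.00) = 1361.00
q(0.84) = 0.76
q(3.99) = 256.32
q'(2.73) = 81.44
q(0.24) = -0.07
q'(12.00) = 7229.00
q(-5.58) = 611.15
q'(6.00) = 917.00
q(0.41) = 0.31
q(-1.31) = -15.43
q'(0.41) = 1.68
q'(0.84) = 1.09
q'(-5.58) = -540.76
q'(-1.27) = 14.35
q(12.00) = 21803.00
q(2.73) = 51.28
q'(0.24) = 2.83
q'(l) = 4*l^3 + 3*l^2 - 10*l + 5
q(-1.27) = -14.86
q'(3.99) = 266.95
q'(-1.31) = 14.26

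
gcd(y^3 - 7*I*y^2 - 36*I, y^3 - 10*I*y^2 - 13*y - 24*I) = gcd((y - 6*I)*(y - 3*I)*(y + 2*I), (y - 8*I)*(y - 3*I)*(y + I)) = y - 3*I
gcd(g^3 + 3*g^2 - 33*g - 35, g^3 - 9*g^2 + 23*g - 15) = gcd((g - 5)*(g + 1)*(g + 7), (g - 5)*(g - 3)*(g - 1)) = g - 5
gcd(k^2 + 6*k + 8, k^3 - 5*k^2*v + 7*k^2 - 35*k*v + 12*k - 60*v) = k + 4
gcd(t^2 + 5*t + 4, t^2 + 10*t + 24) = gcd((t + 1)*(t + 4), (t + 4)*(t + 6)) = t + 4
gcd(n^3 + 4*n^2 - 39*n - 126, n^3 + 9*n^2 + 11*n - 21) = n^2 + 10*n + 21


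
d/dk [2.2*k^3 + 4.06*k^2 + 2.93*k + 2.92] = 6.6*k^2 + 8.12*k + 2.93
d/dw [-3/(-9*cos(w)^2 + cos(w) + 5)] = 3*(18*cos(w) - 1)*sin(w)/(-9*cos(w)^2 + cos(w) + 5)^2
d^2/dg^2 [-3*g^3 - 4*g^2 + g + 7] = -18*g - 8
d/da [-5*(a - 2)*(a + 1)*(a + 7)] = -15*a^2 - 60*a + 45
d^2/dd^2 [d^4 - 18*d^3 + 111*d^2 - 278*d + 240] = 12*d^2 - 108*d + 222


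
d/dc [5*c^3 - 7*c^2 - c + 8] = 15*c^2 - 14*c - 1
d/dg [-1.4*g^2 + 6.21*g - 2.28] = 6.21 - 2.8*g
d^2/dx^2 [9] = 0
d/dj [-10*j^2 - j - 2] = -20*j - 1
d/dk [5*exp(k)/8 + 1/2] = 5*exp(k)/8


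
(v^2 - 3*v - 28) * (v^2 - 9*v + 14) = v^4 - 12*v^3 + 13*v^2 + 210*v - 392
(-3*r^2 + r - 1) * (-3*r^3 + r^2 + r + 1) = 9*r^5 - 6*r^4 + r^3 - 3*r^2 - 1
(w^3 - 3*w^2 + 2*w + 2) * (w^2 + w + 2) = w^5 - 2*w^4 + w^3 - 2*w^2 + 6*w + 4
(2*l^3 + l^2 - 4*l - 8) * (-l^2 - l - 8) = -2*l^5 - 3*l^4 - 13*l^3 + 4*l^2 + 40*l + 64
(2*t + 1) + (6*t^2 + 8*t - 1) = 6*t^2 + 10*t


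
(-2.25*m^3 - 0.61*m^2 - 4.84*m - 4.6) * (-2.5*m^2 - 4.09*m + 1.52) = 5.625*m^5 + 10.7275*m^4 + 11.1749*m^3 + 30.3684*m^2 + 11.4572*m - 6.992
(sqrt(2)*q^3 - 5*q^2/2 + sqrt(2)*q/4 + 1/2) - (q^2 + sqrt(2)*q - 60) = sqrt(2)*q^3 - 7*q^2/2 - 3*sqrt(2)*q/4 + 121/2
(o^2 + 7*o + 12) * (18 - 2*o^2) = -2*o^4 - 14*o^3 - 6*o^2 + 126*o + 216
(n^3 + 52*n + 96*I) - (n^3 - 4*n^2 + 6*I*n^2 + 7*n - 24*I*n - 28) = 4*n^2 - 6*I*n^2 + 45*n + 24*I*n + 28 + 96*I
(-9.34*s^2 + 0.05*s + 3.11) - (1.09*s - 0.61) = -9.34*s^2 - 1.04*s + 3.72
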